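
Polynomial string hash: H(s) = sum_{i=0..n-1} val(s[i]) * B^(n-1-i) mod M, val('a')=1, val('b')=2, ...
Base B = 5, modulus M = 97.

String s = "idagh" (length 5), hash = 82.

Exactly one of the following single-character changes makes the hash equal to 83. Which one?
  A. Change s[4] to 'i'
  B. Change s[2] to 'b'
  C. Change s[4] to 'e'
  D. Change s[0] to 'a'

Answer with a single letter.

Option A: s[4]='h'->'i', delta=(9-8)*5^0 mod 97 = 1, hash=82+1 mod 97 = 83 <-- target
Option B: s[2]='a'->'b', delta=(2-1)*5^2 mod 97 = 25, hash=82+25 mod 97 = 10
Option C: s[4]='h'->'e', delta=(5-8)*5^0 mod 97 = 94, hash=82+94 mod 97 = 79
Option D: s[0]='i'->'a', delta=(1-9)*5^4 mod 97 = 44, hash=82+44 mod 97 = 29

Answer: A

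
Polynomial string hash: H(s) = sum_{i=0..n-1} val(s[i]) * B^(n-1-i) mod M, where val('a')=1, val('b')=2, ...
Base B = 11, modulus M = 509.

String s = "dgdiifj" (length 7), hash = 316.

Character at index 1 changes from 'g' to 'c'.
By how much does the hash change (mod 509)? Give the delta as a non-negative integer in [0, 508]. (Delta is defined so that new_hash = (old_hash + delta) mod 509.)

Answer: 190

Derivation:
Delta formula: (val(new) - val(old)) * B^(n-1-k) mod M
  val('c') - val('g') = 3 - 7 = -4
  B^(n-1-k) = 11^5 mod 509 = 207
  Delta = -4 * 207 mod 509 = 190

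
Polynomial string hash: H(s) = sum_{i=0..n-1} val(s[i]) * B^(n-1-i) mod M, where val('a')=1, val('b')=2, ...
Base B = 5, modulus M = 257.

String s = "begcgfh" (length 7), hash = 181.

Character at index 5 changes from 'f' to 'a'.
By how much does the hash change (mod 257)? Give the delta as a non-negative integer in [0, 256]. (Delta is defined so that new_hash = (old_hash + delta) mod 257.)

Answer: 232

Derivation:
Delta formula: (val(new) - val(old)) * B^(n-1-k) mod M
  val('a') - val('f') = 1 - 6 = -5
  B^(n-1-k) = 5^1 mod 257 = 5
  Delta = -5 * 5 mod 257 = 232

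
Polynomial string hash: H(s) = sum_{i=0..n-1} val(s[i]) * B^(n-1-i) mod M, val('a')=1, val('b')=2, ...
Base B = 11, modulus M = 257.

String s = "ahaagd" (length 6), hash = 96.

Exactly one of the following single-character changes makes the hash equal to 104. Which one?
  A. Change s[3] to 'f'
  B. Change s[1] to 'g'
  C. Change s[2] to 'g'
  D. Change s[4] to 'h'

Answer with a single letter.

Option A: s[3]='a'->'f', delta=(6-1)*11^2 mod 257 = 91, hash=96+91 mod 257 = 187
Option B: s[1]='h'->'g', delta=(7-8)*11^4 mod 257 = 8, hash=96+8 mod 257 = 104 <-- target
Option C: s[2]='a'->'g', delta=(7-1)*11^3 mod 257 = 19, hash=96+19 mod 257 = 115
Option D: s[4]='g'->'h', delta=(8-7)*11^1 mod 257 = 11, hash=96+11 mod 257 = 107

Answer: B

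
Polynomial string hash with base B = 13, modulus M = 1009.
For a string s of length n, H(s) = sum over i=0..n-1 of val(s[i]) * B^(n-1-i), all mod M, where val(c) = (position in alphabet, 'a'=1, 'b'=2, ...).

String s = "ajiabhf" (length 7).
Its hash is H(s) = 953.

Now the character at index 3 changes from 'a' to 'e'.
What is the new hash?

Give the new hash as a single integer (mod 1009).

val('a') = 1, val('e') = 5
Position k = 3, exponent = n-1-k = 3
B^3 mod M = 13^3 mod 1009 = 179
Delta = (5 - 1) * 179 mod 1009 = 716
New hash = (953 + 716) mod 1009 = 660

Answer: 660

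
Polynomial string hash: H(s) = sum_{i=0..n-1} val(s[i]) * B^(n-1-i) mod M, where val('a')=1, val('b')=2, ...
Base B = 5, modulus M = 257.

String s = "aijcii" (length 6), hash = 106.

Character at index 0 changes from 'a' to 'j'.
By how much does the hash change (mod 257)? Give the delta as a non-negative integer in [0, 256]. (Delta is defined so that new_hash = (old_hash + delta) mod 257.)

Answer: 112

Derivation:
Delta formula: (val(new) - val(old)) * B^(n-1-k) mod M
  val('j') - val('a') = 10 - 1 = 9
  B^(n-1-k) = 5^5 mod 257 = 41
  Delta = 9 * 41 mod 257 = 112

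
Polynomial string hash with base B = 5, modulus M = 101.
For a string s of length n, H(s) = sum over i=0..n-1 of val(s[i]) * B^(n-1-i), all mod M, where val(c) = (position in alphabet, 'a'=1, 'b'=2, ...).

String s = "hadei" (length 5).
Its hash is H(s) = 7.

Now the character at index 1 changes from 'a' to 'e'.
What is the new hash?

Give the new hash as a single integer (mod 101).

Answer: 2

Derivation:
val('a') = 1, val('e') = 5
Position k = 1, exponent = n-1-k = 3
B^3 mod M = 5^3 mod 101 = 24
Delta = (5 - 1) * 24 mod 101 = 96
New hash = (7 + 96) mod 101 = 2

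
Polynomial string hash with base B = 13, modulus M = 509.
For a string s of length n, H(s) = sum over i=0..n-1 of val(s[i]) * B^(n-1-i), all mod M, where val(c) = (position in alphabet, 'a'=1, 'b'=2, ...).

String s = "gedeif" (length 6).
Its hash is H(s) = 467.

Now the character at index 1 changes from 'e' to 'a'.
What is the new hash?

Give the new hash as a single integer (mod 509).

Answer: 239

Derivation:
val('e') = 5, val('a') = 1
Position k = 1, exponent = n-1-k = 4
B^4 mod M = 13^4 mod 509 = 57
Delta = (1 - 5) * 57 mod 509 = 281
New hash = (467 + 281) mod 509 = 239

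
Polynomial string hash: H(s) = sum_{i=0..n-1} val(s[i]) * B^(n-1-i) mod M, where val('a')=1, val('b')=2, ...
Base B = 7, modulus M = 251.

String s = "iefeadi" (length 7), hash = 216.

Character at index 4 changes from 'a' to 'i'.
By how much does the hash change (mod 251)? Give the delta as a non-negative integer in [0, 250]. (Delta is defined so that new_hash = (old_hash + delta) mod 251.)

Answer: 141

Derivation:
Delta formula: (val(new) - val(old)) * B^(n-1-k) mod M
  val('i') - val('a') = 9 - 1 = 8
  B^(n-1-k) = 7^2 mod 251 = 49
  Delta = 8 * 49 mod 251 = 141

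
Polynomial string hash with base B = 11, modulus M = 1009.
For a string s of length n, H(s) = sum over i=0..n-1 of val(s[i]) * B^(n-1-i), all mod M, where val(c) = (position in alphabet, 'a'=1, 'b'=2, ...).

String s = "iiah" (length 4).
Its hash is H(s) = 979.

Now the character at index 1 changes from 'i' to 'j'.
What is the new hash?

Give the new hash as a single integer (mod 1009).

Answer: 91

Derivation:
val('i') = 9, val('j') = 10
Position k = 1, exponent = n-1-k = 2
B^2 mod M = 11^2 mod 1009 = 121
Delta = (10 - 9) * 121 mod 1009 = 121
New hash = (979 + 121) mod 1009 = 91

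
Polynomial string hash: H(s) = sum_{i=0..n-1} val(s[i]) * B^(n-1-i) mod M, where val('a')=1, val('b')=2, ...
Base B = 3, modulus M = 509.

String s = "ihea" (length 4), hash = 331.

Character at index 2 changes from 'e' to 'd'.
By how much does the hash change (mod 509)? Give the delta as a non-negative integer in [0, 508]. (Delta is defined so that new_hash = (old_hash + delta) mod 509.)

Answer: 506

Derivation:
Delta formula: (val(new) - val(old)) * B^(n-1-k) mod M
  val('d') - val('e') = 4 - 5 = -1
  B^(n-1-k) = 3^1 mod 509 = 3
  Delta = -1 * 3 mod 509 = 506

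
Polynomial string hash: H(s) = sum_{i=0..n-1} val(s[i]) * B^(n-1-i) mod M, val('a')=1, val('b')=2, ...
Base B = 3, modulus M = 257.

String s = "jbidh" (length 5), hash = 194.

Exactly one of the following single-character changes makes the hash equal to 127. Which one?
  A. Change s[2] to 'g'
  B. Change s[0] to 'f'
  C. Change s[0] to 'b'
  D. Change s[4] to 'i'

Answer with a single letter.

Answer: B

Derivation:
Option A: s[2]='i'->'g', delta=(7-9)*3^2 mod 257 = 239, hash=194+239 mod 257 = 176
Option B: s[0]='j'->'f', delta=(6-10)*3^4 mod 257 = 190, hash=194+190 mod 257 = 127 <-- target
Option C: s[0]='j'->'b', delta=(2-10)*3^4 mod 257 = 123, hash=194+123 mod 257 = 60
Option D: s[4]='h'->'i', delta=(9-8)*3^0 mod 257 = 1, hash=194+1 mod 257 = 195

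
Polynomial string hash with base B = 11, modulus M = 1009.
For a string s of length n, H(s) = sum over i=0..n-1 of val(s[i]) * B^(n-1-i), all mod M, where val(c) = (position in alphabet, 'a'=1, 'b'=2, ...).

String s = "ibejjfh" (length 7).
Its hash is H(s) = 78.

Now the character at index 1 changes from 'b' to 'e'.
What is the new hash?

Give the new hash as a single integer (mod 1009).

val('b') = 2, val('e') = 5
Position k = 1, exponent = n-1-k = 5
B^5 mod M = 11^5 mod 1009 = 620
Delta = (5 - 2) * 620 mod 1009 = 851
New hash = (78 + 851) mod 1009 = 929

Answer: 929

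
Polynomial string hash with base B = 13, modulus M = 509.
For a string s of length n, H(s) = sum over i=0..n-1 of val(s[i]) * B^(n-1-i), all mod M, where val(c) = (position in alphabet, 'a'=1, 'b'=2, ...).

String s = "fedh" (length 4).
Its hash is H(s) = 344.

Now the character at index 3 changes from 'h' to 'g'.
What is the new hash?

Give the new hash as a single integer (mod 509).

val('h') = 8, val('g') = 7
Position k = 3, exponent = n-1-k = 0
B^0 mod M = 13^0 mod 509 = 1
Delta = (7 - 8) * 1 mod 509 = 508
New hash = (344 + 508) mod 509 = 343

Answer: 343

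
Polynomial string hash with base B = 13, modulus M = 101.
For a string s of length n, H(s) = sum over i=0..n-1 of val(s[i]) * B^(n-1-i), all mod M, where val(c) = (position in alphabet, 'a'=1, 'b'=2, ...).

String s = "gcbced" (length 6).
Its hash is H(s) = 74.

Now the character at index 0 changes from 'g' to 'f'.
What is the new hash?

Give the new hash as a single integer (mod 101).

Answer: 57

Derivation:
val('g') = 7, val('f') = 6
Position k = 0, exponent = n-1-k = 5
B^5 mod M = 13^5 mod 101 = 17
Delta = (6 - 7) * 17 mod 101 = 84
New hash = (74 + 84) mod 101 = 57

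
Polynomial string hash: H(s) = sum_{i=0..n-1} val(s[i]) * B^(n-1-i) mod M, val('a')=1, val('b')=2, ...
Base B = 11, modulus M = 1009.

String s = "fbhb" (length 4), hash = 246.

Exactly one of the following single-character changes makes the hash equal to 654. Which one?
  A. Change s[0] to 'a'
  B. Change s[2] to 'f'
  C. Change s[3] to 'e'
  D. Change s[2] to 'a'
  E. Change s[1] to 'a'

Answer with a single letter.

Answer: A

Derivation:
Option A: s[0]='f'->'a', delta=(1-6)*11^3 mod 1009 = 408, hash=246+408 mod 1009 = 654 <-- target
Option B: s[2]='h'->'f', delta=(6-8)*11^1 mod 1009 = 987, hash=246+987 mod 1009 = 224
Option C: s[3]='b'->'e', delta=(5-2)*11^0 mod 1009 = 3, hash=246+3 mod 1009 = 249
Option D: s[2]='h'->'a', delta=(1-8)*11^1 mod 1009 = 932, hash=246+932 mod 1009 = 169
Option E: s[1]='b'->'a', delta=(1-2)*11^2 mod 1009 = 888, hash=246+888 mod 1009 = 125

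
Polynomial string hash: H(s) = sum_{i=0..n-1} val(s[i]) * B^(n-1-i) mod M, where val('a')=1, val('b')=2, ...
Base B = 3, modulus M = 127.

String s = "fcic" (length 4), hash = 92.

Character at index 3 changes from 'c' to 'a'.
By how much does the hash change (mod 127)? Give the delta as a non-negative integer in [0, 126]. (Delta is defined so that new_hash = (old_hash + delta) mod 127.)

Answer: 125

Derivation:
Delta formula: (val(new) - val(old)) * B^(n-1-k) mod M
  val('a') - val('c') = 1 - 3 = -2
  B^(n-1-k) = 3^0 mod 127 = 1
  Delta = -2 * 1 mod 127 = 125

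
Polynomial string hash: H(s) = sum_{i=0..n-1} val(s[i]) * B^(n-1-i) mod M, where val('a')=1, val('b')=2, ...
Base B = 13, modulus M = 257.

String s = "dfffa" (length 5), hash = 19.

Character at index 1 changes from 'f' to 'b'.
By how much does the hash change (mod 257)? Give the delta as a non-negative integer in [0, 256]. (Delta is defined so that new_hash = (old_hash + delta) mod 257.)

Answer: 207

Derivation:
Delta formula: (val(new) - val(old)) * B^(n-1-k) mod M
  val('b') - val('f') = 2 - 6 = -4
  B^(n-1-k) = 13^3 mod 257 = 141
  Delta = -4 * 141 mod 257 = 207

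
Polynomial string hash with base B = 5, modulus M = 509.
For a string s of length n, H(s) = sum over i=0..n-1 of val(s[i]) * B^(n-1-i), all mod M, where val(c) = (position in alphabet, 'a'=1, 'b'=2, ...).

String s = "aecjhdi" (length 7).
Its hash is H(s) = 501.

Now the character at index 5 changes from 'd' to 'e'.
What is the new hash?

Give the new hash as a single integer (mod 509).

val('d') = 4, val('e') = 5
Position k = 5, exponent = n-1-k = 1
B^1 mod M = 5^1 mod 509 = 5
Delta = (5 - 4) * 5 mod 509 = 5
New hash = (501 + 5) mod 509 = 506

Answer: 506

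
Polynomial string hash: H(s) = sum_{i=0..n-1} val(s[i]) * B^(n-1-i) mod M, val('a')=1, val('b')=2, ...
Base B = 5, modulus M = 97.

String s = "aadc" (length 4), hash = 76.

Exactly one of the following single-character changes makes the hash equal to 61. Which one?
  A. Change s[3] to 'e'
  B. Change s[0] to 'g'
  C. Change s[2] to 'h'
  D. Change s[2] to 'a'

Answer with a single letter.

Answer: D

Derivation:
Option A: s[3]='c'->'e', delta=(5-3)*5^0 mod 97 = 2, hash=76+2 mod 97 = 78
Option B: s[0]='a'->'g', delta=(7-1)*5^3 mod 97 = 71, hash=76+71 mod 97 = 50
Option C: s[2]='d'->'h', delta=(8-4)*5^1 mod 97 = 20, hash=76+20 mod 97 = 96
Option D: s[2]='d'->'a', delta=(1-4)*5^1 mod 97 = 82, hash=76+82 mod 97 = 61 <-- target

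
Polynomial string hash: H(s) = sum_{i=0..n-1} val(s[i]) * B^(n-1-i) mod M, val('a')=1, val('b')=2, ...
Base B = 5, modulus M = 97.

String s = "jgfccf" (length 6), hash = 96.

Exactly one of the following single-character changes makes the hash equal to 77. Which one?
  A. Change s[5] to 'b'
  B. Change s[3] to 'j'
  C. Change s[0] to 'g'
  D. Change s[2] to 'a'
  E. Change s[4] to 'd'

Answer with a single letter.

Option A: s[5]='f'->'b', delta=(2-6)*5^0 mod 97 = 93, hash=96+93 mod 97 = 92
Option B: s[3]='c'->'j', delta=(10-3)*5^2 mod 97 = 78, hash=96+78 mod 97 = 77 <-- target
Option C: s[0]='j'->'g', delta=(7-10)*5^5 mod 97 = 34, hash=96+34 mod 97 = 33
Option D: s[2]='f'->'a', delta=(1-6)*5^3 mod 97 = 54, hash=96+54 mod 97 = 53
Option E: s[4]='c'->'d', delta=(4-3)*5^1 mod 97 = 5, hash=96+5 mod 97 = 4

Answer: B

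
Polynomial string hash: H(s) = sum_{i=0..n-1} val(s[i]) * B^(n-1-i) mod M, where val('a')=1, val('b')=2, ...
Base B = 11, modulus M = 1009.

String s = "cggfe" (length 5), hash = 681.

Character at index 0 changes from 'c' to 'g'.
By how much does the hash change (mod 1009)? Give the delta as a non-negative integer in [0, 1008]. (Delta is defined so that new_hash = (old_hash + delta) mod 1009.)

Answer: 42

Derivation:
Delta formula: (val(new) - val(old)) * B^(n-1-k) mod M
  val('g') - val('c') = 7 - 3 = 4
  B^(n-1-k) = 11^4 mod 1009 = 515
  Delta = 4 * 515 mod 1009 = 42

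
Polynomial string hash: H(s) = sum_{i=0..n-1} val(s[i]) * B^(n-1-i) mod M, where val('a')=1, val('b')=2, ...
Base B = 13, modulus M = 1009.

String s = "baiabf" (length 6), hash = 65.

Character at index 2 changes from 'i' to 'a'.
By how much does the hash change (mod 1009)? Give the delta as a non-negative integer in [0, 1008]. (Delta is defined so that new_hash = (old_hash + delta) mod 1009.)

Answer: 586

Derivation:
Delta formula: (val(new) - val(old)) * B^(n-1-k) mod M
  val('a') - val('i') = 1 - 9 = -8
  B^(n-1-k) = 13^3 mod 1009 = 179
  Delta = -8 * 179 mod 1009 = 586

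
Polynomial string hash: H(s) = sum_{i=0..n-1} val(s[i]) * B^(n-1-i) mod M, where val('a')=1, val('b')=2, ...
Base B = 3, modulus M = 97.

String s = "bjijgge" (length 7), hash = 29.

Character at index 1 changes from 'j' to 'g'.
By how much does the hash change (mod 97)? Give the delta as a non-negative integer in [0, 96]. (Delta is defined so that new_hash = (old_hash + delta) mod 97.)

Delta formula: (val(new) - val(old)) * B^(n-1-k) mod M
  val('g') - val('j') = 7 - 10 = -3
  B^(n-1-k) = 3^5 mod 97 = 49
  Delta = -3 * 49 mod 97 = 47

Answer: 47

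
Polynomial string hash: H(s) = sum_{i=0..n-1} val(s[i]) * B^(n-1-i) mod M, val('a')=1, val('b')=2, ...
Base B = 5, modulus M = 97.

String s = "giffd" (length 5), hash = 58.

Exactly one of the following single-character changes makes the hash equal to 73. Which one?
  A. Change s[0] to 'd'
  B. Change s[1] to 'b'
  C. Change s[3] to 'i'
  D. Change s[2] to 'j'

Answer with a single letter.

Answer: C

Derivation:
Option A: s[0]='g'->'d', delta=(4-7)*5^4 mod 97 = 65, hash=58+65 mod 97 = 26
Option B: s[1]='i'->'b', delta=(2-9)*5^3 mod 97 = 95, hash=58+95 mod 97 = 56
Option C: s[3]='f'->'i', delta=(9-6)*5^1 mod 97 = 15, hash=58+15 mod 97 = 73 <-- target
Option D: s[2]='f'->'j', delta=(10-6)*5^2 mod 97 = 3, hash=58+3 mod 97 = 61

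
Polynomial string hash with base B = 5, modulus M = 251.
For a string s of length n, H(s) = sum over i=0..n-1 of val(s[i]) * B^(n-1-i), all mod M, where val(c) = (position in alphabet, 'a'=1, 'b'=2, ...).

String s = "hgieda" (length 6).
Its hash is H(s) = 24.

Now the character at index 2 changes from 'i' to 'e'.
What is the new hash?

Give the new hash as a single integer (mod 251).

Answer: 26

Derivation:
val('i') = 9, val('e') = 5
Position k = 2, exponent = n-1-k = 3
B^3 mod M = 5^3 mod 251 = 125
Delta = (5 - 9) * 125 mod 251 = 2
New hash = (24 + 2) mod 251 = 26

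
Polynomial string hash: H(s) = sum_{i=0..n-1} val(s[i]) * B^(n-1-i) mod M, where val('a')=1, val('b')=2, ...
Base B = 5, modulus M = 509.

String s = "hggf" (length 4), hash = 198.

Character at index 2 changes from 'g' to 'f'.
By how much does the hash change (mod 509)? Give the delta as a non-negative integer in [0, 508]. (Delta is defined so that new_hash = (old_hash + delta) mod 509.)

Delta formula: (val(new) - val(old)) * B^(n-1-k) mod M
  val('f') - val('g') = 6 - 7 = -1
  B^(n-1-k) = 5^1 mod 509 = 5
  Delta = -1 * 5 mod 509 = 504

Answer: 504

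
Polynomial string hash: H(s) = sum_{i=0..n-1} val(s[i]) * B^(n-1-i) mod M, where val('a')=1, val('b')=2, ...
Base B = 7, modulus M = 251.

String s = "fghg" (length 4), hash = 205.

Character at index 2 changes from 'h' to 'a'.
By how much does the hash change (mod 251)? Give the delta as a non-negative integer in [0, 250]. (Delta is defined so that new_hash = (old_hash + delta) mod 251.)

Delta formula: (val(new) - val(old)) * B^(n-1-k) mod M
  val('a') - val('h') = 1 - 8 = -7
  B^(n-1-k) = 7^1 mod 251 = 7
  Delta = -7 * 7 mod 251 = 202

Answer: 202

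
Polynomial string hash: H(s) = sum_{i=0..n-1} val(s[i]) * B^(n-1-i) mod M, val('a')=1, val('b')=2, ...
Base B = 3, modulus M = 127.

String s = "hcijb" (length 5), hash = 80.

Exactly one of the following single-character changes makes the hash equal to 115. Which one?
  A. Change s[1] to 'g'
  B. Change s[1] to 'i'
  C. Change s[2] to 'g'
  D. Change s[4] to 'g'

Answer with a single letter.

Answer: B

Derivation:
Option A: s[1]='c'->'g', delta=(7-3)*3^3 mod 127 = 108, hash=80+108 mod 127 = 61
Option B: s[1]='c'->'i', delta=(9-3)*3^3 mod 127 = 35, hash=80+35 mod 127 = 115 <-- target
Option C: s[2]='i'->'g', delta=(7-9)*3^2 mod 127 = 109, hash=80+109 mod 127 = 62
Option D: s[4]='b'->'g', delta=(7-2)*3^0 mod 127 = 5, hash=80+5 mod 127 = 85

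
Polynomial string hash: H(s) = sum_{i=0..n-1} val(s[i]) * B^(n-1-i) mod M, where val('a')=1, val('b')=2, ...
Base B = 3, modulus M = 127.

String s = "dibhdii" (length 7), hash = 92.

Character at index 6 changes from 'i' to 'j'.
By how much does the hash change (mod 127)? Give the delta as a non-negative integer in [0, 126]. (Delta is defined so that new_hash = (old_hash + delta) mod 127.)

Delta formula: (val(new) - val(old)) * B^(n-1-k) mod M
  val('j') - val('i') = 10 - 9 = 1
  B^(n-1-k) = 3^0 mod 127 = 1
  Delta = 1 * 1 mod 127 = 1

Answer: 1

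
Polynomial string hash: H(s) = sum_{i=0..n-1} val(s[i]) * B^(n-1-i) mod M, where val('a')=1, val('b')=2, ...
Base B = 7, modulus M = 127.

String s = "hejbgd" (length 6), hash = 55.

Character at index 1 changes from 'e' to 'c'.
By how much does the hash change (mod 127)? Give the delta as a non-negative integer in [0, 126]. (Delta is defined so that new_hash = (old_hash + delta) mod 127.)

Answer: 24

Derivation:
Delta formula: (val(new) - val(old)) * B^(n-1-k) mod M
  val('c') - val('e') = 3 - 5 = -2
  B^(n-1-k) = 7^4 mod 127 = 115
  Delta = -2 * 115 mod 127 = 24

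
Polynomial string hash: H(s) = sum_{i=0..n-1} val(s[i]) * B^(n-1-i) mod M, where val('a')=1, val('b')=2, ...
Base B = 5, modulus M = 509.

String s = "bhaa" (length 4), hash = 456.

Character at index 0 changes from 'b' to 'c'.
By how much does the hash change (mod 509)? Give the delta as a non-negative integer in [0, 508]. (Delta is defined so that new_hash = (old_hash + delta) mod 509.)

Answer: 125

Derivation:
Delta formula: (val(new) - val(old)) * B^(n-1-k) mod M
  val('c') - val('b') = 3 - 2 = 1
  B^(n-1-k) = 5^3 mod 509 = 125
  Delta = 1 * 125 mod 509 = 125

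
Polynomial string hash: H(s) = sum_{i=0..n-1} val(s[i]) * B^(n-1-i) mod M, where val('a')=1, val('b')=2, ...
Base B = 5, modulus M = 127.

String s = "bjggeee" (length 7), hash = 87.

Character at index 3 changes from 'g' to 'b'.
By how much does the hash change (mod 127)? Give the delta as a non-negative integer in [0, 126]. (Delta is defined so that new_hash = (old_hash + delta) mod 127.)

Answer: 10

Derivation:
Delta formula: (val(new) - val(old)) * B^(n-1-k) mod M
  val('b') - val('g') = 2 - 7 = -5
  B^(n-1-k) = 5^3 mod 127 = 125
  Delta = -5 * 125 mod 127 = 10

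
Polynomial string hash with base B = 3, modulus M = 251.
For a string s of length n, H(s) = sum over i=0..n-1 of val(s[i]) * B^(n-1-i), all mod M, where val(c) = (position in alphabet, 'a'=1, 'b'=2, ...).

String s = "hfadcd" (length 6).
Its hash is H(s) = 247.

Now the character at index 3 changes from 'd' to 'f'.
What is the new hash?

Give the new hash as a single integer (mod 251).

val('d') = 4, val('f') = 6
Position k = 3, exponent = n-1-k = 2
B^2 mod M = 3^2 mod 251 = 9
Delta = (6 - 4) * 9 mod 251 = 18
New hash = (247 + 18) mod 251 = 14

Answer: 14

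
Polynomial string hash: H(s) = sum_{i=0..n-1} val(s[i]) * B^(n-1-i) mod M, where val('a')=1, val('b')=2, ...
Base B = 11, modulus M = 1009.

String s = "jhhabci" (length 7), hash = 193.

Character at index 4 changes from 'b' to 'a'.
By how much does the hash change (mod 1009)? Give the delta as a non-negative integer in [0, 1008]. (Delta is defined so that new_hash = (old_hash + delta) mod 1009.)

Answer: 888

Derivation:
Delta formula: (val(new) - val(old)) * B^(n-1-k) mod M
  val('a') - val('b') = 1 - 2 = -1
  B^(n-1-k) = 11^2 mod 1009 = 121
  Delta = -1 * 121 mod 1009 = 888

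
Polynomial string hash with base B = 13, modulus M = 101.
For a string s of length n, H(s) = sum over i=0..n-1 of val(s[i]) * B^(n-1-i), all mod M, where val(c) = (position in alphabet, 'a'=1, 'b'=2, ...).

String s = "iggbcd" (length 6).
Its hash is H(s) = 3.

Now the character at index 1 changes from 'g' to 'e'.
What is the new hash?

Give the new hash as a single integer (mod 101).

val('g') = 7, val('e') = 5
Position k = 1, exponent = n-1-k = 4
B^4 mod M = 13^4 mod 101 = 79
Delta = (5 - 7) * 79 mod 101 = 44
New hash = (3 + 44) mod 101 = 47

Answer: 47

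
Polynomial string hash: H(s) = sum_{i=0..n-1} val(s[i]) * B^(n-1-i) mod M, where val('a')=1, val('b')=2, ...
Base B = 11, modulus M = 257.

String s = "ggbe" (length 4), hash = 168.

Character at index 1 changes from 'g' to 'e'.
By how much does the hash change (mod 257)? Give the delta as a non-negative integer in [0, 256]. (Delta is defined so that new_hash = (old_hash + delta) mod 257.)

Delta formula: (val(new) - val(old)) * B^(n-1-k) mod M
  val('e') - val('g') = 5 - 7 = -2
  B^(n-1-k) = 11^2 mod 257 = 121
  Delta = -2 * 121 mod 257 = 15

Answer: 15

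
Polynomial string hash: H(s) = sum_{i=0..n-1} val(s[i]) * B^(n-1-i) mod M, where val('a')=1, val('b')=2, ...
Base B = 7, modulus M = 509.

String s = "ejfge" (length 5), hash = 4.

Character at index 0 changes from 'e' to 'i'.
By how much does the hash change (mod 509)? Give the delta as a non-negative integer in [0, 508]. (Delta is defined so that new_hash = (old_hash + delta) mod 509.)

Answer: 442

Derivation:
Delta formula: (val(new) - val(old)) * B^(n-1-k) mod M
  val('i') - val('e') = 9 - 5 = 4
  B^(n-1-k) = 7^4 mod 509 = 365
  Delta = 4 * 365 mod 509 = 442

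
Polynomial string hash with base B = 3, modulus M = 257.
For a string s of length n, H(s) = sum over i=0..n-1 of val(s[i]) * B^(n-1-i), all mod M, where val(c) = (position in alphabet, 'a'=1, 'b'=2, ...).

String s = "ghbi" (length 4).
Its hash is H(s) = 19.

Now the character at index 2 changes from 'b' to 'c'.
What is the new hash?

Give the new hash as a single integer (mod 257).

Answer: 22

Derivation:
val('b') = 2, val('c') = 3
Position k = 2, exponent = n-1-k = 1
B^1 mod M = 3^1 mod 257 = 3
Delta = (3 - 2) * 3 mod 257 = 3
New hash = (19 + 3) mod 257 = 22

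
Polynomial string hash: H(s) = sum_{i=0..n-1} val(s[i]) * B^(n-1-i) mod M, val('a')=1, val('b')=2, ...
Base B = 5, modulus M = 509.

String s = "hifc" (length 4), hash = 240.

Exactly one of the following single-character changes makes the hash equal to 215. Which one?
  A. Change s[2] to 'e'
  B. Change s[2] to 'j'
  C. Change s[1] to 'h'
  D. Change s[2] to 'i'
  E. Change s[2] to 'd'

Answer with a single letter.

Option A: s[2]='f'->'e', delta=(5-6)*5^1 mod 509 = 504, hash=240+504 mod 509 = 235
Option B: s[2]='f'->'j', delta=(10-6)*5^1 mod 509 = 20, hash=240+20 mod 509 = 260
Option C: s[1]='i'->'h', delta=(8-9)*5^2 mod 509 = 484, hash=240+484 mod 509 = 215 <-- target
Option D: s[2]='f'->'i', delta=(9-6)*5^1 mod 509 = 15, hash=240+15 mod 509 = 255
Option E: s[2]='f'->'d', delta=(4-6)*5^1 mod 509 = 499, hash=240+499 mod 509 = 230

Answer: C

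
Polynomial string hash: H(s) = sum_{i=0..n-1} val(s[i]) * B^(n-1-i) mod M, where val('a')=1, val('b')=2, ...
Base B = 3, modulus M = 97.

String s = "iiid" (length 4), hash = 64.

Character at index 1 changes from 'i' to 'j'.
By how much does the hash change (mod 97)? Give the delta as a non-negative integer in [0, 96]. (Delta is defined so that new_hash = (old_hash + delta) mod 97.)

Delta formula: (val(new) - val(old)) * B^(n-1-k) mod M
  val('j') - val('i') = 10 - 9 = 1
  B^(n-1-k) = 3^2 mod 97 = 9
  Delta = 1 * 9 mod 97 = 9

Answer: 9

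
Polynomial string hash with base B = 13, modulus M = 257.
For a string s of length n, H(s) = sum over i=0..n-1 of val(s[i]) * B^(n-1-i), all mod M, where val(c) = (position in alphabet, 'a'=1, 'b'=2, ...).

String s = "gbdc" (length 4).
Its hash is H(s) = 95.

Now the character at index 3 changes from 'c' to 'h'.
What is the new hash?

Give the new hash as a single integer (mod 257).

val('c') = 3, val('h') = 8
Position k = 3, exponent = n-1-k = 0
B^0 mod M = 13^0 mod 257 = 1
Delta = (8 - 3) * 1 mod 257 = 5
New hash = (95 + 5) mod 257 = 100

Answer: 100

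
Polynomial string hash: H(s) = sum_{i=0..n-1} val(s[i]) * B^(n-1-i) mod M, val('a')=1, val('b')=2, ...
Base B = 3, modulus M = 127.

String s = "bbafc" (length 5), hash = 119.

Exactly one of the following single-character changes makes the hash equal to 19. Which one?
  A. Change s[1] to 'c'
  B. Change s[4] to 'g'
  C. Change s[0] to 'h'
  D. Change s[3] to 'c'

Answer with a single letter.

Answer: A

Derivation:
Option A: s[1]='b'->'c', delta=(3-2)*3^3 mod 127 = 27, hash=119+27 mod 127 = 19 <-- target
Option B: s[4]='c'->'g', delta=(7-3)*3^0 mod 127 = 4, hash=119+4 mod 127 = 123
Option C: s[0]='b'->'h', delta=(8-2)*3^4 mod 127 = 105, hash=119+105 mod 127 = 97
Option D: s[3]='f'->'c', delta=(3-6)*3^1 mod 127 = 118, hash=119+118 mod 127 = 110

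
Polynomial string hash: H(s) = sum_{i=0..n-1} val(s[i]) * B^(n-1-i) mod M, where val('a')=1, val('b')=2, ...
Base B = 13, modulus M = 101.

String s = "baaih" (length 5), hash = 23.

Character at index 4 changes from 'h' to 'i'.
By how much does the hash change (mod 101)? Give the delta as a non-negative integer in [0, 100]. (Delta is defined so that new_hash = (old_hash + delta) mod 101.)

Delta formula: (val(new) - val(old)) * B^(n-1-k) mod M
  val('i') - val('h') = 9 - 8 = 1
  B^(n-1-k) = 13^0 mod 101 = 1
  Delta = 1 * 1 mod 101 = 1

Answer: 1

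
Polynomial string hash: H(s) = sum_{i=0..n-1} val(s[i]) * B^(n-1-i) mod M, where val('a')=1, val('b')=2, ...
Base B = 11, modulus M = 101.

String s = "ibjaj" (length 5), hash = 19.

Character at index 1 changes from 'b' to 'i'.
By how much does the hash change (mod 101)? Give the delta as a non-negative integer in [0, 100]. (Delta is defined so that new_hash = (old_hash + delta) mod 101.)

Answer: 25

Derivation:
Delta formula: (val(new) - val(old)) * B^(n-1-k) mod M
  val('i') - val('b') = 9 - 2 = 7
  B^(n-1-k) = 11^3 mod 101 = 18
  Delta = 7 * 18 mod 101 = 25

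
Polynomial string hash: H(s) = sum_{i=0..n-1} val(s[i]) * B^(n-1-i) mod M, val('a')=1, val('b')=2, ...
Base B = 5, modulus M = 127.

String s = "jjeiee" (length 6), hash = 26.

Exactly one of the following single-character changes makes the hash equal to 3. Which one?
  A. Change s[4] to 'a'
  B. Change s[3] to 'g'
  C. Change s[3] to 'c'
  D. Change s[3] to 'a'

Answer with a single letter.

Option A: s[4]='e'->'a', delta=(1-5)*5^1 mod 127 = 107, hash=26+107 mod 127 = 6
Option B: s[3]='i'->'g', delta=(7-9)*5^2 mod 127 = 77, hash=26+77 mod 127 = 103
Option C: s[3]='i'->'c', delta=(3-9)*5^2 mod 127 = 104, hash=26+104 mod 127 = 3 <-- target
Option D: s[3]='i'->'a', delta=(1-9)*5^2 mod 127 = 54, hash=26+54 mod 127 = 80

Answer: C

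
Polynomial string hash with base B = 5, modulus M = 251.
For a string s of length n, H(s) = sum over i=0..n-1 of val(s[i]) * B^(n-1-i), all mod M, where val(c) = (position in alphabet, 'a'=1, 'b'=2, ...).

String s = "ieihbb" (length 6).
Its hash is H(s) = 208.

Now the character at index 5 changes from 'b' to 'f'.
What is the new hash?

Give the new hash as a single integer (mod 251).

val('b') = 2, val('f') = 6
Position k = 5, exponent = n-1-k = 0
B^0 mod M = 5^0 mod 251 = 1
Delta = (6 - 2) * 1 mod 251 = 4
New hash = (208 + 4) mod 251 = 212

Answer: 212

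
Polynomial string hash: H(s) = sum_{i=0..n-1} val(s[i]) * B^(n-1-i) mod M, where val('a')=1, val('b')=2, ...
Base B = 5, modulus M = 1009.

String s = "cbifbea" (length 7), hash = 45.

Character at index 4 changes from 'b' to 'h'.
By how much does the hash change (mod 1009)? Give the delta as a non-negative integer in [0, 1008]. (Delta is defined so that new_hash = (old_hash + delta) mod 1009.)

Delta formula: (val(new) - val(old)) * B^(n-1-k) mod M
  val('h') - val('b') = 8 - 2 = 6
  B^(n-1-k) = 5^2 mod 1009 = 25
  Delta = 6 * 25 mod 1009 = 150

Answer: 150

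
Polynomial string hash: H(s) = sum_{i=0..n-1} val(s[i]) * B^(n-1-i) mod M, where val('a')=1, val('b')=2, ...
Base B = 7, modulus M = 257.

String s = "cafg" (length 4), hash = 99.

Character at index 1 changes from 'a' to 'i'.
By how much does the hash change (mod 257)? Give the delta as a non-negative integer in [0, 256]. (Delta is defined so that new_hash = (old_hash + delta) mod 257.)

Answer: 135

Derivation:
Delta formula: (val(new) - val(old)) * B^(n-1-k) mod M
  val('i') - val('a') = 9 - 1 = 8
  B^(n-1-k) = 7^2 mod 257 = 49
  Delta = 8 * 49 mod 257 = 135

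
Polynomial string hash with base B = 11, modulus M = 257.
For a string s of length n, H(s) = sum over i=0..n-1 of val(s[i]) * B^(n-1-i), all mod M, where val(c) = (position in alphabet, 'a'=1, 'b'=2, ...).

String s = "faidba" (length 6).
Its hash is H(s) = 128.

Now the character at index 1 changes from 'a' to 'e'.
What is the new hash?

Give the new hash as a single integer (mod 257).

val('a') = 1, val('e') = 5
Position k = 1, exponent = n-1-k = 4
B^4 mod M = 11^4 mod 257 = 249
Delta = (5 - 1) * 249 mod 257 = 225
New hash = (128 + 225) mod 257 = 96

Answer: 96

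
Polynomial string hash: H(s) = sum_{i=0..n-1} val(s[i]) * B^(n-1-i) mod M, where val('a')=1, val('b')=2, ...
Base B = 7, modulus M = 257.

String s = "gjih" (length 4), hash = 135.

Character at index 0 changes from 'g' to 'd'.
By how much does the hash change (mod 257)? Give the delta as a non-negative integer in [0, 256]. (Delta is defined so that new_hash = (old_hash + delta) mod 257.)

Delta formula: (val(new) - val(old)) * B^(n-1-k) mod M
  val('d') - val('g') = 4 - 7 = -3
  B^(n-1-k) = 7^3 mod 257 = 86
  Delta = -3 * 86 mod 257 = 256

Answer: 256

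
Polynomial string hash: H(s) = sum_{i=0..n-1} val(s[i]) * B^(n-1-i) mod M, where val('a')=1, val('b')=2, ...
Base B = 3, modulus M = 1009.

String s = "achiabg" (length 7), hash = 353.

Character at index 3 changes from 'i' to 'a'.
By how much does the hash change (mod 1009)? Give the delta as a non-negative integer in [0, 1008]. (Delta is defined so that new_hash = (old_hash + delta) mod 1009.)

Answer: 793

Derivation:
Delta formula: (val(new) - val(old)) * B^(n-1-k) mod M
  val('a') - val('i') = 1 - 9 = -8
  B^(n-1-k) = 3^3 mod 1009 = 27
  Delta = -8 * 27 mod 1009 = 793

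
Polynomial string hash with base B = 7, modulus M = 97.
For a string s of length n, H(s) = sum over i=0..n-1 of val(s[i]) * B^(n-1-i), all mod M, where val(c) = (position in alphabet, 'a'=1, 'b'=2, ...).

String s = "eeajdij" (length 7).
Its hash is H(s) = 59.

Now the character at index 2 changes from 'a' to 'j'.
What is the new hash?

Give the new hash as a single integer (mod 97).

Answer: 37

Derivation:
val('a') = 1, val('j') = 10
Position k = 2, exponent = n-1-k = 4
B^4 mod M = 7^4 mod 97 = 73
Delta = (10 - 1) * 73 mod 97 = 75
New hash = (59 + 75) mod 97 = 37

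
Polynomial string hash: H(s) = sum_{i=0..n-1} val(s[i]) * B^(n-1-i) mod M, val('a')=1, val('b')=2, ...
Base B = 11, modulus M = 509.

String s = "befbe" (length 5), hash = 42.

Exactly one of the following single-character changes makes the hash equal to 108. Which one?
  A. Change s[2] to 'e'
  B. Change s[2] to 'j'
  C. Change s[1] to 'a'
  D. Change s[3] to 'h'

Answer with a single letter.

Answer: D

Derivation:
Option A: s[2]='f'->'e', delta=(5-6)*11^2 mod 509 = 388, hash=42+388 mod 509 = 430
Option B: s[2]='f'->'j', delta=(10-6)*11^2 mod 509 = 484, hash=42+484 mod 509 = 17
Option C: s[1]='e'->'a', delta=(1-5)*11^3 mod 509 = 275, hash=42+275 mod 509 = 317
Option D: s[3]='b'->'h', delta=(8-2)*11^1 mod 509 = 66, hash=42+66 mod 509 = 108 <-- target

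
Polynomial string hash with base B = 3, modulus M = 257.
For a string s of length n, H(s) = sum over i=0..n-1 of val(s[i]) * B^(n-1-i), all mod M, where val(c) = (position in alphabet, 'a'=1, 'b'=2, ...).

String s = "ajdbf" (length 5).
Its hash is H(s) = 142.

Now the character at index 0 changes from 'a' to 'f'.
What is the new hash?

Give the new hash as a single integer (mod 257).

Answer: 33

Derivation:
val('a') = 1, val('f') = 6
Position k = 0, exponent = n-1-k = 4
B^4 mod M = 3^4 mod 257 = 81
Delta = (6 - 1) * 81 mod 257 = 148
New hash = (142 + 148) mod 257 = 33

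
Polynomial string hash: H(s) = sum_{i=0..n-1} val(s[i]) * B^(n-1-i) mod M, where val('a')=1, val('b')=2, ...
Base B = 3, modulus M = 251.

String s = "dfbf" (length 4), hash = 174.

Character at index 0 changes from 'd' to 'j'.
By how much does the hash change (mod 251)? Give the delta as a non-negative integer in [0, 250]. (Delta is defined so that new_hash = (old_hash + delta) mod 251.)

Delta formula: (val(new) - val(old)) * B^(n-1-k) mod M
  val('j') - val('d') = 10 - 4 = 6
  B^(n-1-k) = 3^3 mod 251 = 27
  Delta = 6 * 27 mod 251 = 162

Answer: 162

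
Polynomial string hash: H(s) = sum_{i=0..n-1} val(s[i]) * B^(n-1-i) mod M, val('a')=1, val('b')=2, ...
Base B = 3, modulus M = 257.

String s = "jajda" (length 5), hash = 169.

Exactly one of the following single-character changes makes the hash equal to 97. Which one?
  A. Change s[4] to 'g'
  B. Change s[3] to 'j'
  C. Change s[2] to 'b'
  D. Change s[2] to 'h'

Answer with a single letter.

Answer: C

Derivation:
Option A: s[4]='a'->'g', delta=(7-1)*3^0 mod 257 = 6, hash=169+6 mod 257 = 175
Option B: s[3]='d'->'j', delta=(10-4)*3^1 mod 257 = 18, hash=169+18 mod 257 = 187
Option C: s[2]='j'->'b', delta=(2-10)*3^2 mod 257 = 185, hash=169+185 mod 257 = 97 <-- target
Option D: s[2]='j'->'h', delta=(8-10)*3^2 mod 257 = 239, hash=169+239 mod 257 = 151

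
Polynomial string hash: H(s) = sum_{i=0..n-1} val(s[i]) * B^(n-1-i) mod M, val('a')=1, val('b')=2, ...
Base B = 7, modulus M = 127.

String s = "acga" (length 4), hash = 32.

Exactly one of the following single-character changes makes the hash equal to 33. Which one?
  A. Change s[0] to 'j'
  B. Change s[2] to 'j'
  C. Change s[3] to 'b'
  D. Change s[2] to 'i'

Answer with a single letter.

Option A: s[0]='a'->'j', delta=(10-1)*7^3 mod 127 = 39, hash=32+39 mod 127 = 71
Option B: s[2]='g'->'j', delta=(10-7)*7^1 mod 127 = 21, hash=32+21 mod 127 = 53
Option C: s[3]='a'->'b', delta=(2-1)*7^0 mod 127 = 1, hash=32+1 mod 127 = 33 <-- target
Option D: s[2]='g'->'i', delta=(9-7)*7^1 mod 127 = 14, hash=32+14 mod 127 = 46

Answer: C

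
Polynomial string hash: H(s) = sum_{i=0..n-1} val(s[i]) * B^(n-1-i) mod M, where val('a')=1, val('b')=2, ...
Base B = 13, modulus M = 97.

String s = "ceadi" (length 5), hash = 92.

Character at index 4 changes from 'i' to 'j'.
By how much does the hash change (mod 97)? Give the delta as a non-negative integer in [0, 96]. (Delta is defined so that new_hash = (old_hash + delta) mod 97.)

Answer: 1

Derivation:
Delta formula: (val(new) - val(old)) * B^(n-1-k) mod M
  val('j') - val('i') = 10 - 9 = 1
  B^(n-1-k) = 13^0 mod 97 = 1
  Delta = 1 * 1 mod 97 = 1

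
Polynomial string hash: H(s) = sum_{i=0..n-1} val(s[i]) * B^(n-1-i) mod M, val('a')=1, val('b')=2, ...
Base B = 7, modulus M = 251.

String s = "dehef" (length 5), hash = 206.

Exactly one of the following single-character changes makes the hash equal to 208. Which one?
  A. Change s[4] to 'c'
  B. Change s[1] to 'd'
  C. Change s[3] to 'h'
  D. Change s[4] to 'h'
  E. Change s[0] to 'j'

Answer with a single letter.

Answer: D

Derivation:
Option A: s[4]='f'->'c', delta=(3-6)*7^0 mod 251 = 248, hash=206+248 mod 251 = 203
Option B: s[1]='e'->'d', delta=(4-5)*7^3 mod 251 = 159, hash=206+159 mod 251 = 114
Option C: s[3]='e'->'h', delta=(8-5)*7^1 mod 251 = 21, hash=206+21 mod 251 = 227
Option D: s[4]='f'->'h', delta=(8-6)*7^0 mod 251 = 2, hash=206+2 mod 251 = 208 <-- target
Option E: s[0]='d'->'j', delta=(10-4)*7^4 mod 251 = 99, hash=206+99 mod 251 = 54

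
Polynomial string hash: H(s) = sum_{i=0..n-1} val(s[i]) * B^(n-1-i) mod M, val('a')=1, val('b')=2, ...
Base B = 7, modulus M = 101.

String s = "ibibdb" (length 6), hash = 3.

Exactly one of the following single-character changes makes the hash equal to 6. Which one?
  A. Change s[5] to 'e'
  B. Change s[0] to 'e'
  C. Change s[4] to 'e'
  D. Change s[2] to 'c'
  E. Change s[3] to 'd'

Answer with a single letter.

Answer: A

Derivation:
Option A: s[5]='b'->'e', delta=(5-2)*7^0 mod 101 = 3, hash=3+3 mod 101 = 6 <-- target
Option B: s[0]='i'->'e', delta=(5-9)*7^5 mod 101 = 38, hash=3+38 mod 101 = 41
Option C: s[4]='d'->'e', delta=(5-4)*7^1 mod 101 = 7, hash=3+7 mod 101 = 10
Option D: s[2]='i'->'c', delta=(3-9)*7^3 mod 101 = 63, hash=3+63 mod 101 = 66
Option E: s[3]='b'->'d', delta=(4-2)*7^2 mod 101 = 98, hash=3+98 mod 101 = 0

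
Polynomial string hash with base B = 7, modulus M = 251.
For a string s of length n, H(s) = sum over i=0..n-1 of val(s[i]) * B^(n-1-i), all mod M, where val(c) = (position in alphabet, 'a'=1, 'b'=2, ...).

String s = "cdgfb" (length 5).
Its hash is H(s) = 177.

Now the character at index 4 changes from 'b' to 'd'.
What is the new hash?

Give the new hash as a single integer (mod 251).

val('b') = 2, val('d') = 4
Position k = 4, exponent = n-1-k = 0
B^0 mod M = 7^0 mod 251 = 1
Delta = (4 - 2) * 1 mod 251 = 2
New hash = (177 + 2) mod 251 = 179

Answer: 179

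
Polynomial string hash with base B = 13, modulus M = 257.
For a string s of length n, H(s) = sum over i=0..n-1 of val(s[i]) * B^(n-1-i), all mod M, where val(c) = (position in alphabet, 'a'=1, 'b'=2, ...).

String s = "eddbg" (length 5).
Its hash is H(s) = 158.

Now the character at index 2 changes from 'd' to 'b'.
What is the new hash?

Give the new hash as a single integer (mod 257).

Answer: 77

Derivation:
val('d') = 4, val('b') = 2
Position k = 2, exponent = n-1-k = 2
B^2 mod M = 13^2 mod 257 = 169
Delta = (2 - 4) * 169 mod 257 = 176
New hash = (158 + 176) mod 257 = 77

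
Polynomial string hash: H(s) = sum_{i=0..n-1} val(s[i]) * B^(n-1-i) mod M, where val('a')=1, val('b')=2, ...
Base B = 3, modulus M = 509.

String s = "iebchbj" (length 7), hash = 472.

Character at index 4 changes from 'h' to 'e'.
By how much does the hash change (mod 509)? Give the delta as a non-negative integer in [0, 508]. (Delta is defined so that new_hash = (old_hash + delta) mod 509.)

Delta formula: (val(new) - val(old)) * B^(n-1-k) mod M
  val('e') - val('h') = 5 - 8 = -3
  B^(n-1-k) = 3^2 mod 509 = 9
  Delta = -3 * 9 mod 509 = 482

Answer: 482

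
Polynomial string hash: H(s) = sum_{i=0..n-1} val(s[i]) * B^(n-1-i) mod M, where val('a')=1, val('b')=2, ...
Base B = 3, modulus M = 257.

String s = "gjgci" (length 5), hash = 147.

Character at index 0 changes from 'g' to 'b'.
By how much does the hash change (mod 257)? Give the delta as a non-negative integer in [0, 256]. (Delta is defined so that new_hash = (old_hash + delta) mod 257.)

Delta formula: (val(new) - val(old)) * B^(n-1-k) mod M
  val('b') - val('g') = 2 - 7 = -5
  B^(n-1-k) = 3^4 mod 257 = 81
  Delta = -5 * 81 mod 257 = 109

Answer: 109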